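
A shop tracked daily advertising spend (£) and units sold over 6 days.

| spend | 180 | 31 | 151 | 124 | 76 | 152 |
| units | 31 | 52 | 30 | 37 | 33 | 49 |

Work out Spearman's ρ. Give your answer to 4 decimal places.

-0.4857

Rank spend: 6, 1, 4, 3, 2, 5
Rank units: 2, 6, 1, 4, 3, 5
d = rank(spend) − rank(units): 4, -5, 3, -1, -1, 0; Σd² = 52
ρ = 1 − 6Σd² / [n(n²−1)] = 1 − 6×52 / (6×35) = 1 − 312/210 ≈ -0.4857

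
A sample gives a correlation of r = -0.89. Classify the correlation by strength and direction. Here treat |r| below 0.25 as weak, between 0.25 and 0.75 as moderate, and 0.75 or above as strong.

strong negative

r = -0.89 < 0 so the relationship is negative.
|r| = 0.89, which falls in the strong range.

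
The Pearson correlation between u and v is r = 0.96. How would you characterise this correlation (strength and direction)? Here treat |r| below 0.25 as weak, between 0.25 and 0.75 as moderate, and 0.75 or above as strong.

strong positive

r = 0.96 > 0 so the relationship is positive.
|r| = 0.96, which falls in the strong range.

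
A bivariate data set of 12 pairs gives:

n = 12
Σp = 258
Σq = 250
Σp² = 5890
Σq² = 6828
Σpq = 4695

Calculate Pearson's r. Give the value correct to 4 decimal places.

-0.9123

r = (nΣpq − ΣpΣq) / √[(nΣp² − (Σp)²)(nΣq² − (Σq)²)]
Numerator: 12×4695 − 258×250 = -8160
Denominator: √[(70680 − 66564)(81936 − 62500)] = √[4116 × 19436] = 8944.1923
r = -8160 / 8944.1923 ≈ -0.9123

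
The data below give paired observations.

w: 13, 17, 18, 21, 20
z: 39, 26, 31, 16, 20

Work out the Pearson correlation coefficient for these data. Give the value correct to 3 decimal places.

n = 5, Σw = 89, Σz = 132, Σw² = 1623, Σz² = 3814, Σwz = 2243
nΣwz − ΣwΣz = 11215 − 11748 = -533
nΣw² − (Σw)² = 8115 − 7921 = 194; nΣz² − (Σz)² = 19070 − 17424 = 1646
r = -533 / √(194 × 1646) = -533 / 565.0876 ≈ -0.943

-0.943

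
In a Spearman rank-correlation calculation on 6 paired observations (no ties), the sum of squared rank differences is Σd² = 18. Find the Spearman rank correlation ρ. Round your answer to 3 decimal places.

0.486

ρ = 1 − 6Σd² / [n(n²−1)] = 1 − 6×18 / (6×35)
  = 1 − 108/210 = 1 − 0.5143 ≈ 0.486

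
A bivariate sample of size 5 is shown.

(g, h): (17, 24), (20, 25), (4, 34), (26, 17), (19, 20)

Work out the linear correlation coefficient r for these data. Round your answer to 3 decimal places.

n = 5, Σg = 86, Σh = 120, Σg² = 1742, Σh² = 3046, Σgh = 1866
nΣgh − ΣgΣh = 9330 − 10320 = -990
nΣg² − (Σg)² = 8710 − 7396 = 1314; nΣh² − (Σh)² = 15230 − 14400 = 830
r = -990 / √(1314 × 830) = -990 / 1044.3275 ≈ -0.948

-0.948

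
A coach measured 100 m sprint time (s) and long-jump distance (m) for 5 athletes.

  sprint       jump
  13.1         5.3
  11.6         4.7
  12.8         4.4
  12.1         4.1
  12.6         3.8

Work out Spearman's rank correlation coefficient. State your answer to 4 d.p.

Rank sprint: 5, 1, 4, 2, 3
Rank jump: 5, 4, 3, 2, 1
d = rank(sprint) − rank(jump): 0, -3, 1, 0, 2; Σd² = 14
ρ = 1 − 6Σd² / [n(n²−1)] = 1 − 6×14 / (5×24) = 1 − 84/120 ≈ 0.3000

0.3000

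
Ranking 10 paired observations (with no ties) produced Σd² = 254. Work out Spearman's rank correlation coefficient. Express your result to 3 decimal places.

-0.539

ρ = 1 − 6Σd² / [n(n²−1)] = 1 − 6×254 / (10×99)
  = 1 − 1524/990 = 1 − 1.5394 ≈ -0.539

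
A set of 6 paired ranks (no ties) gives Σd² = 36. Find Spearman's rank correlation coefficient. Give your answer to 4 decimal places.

-0.0286

ρ = 1 − 6Σd² / [n(n²−1)] = 1 − 6×36 / (6×35)
  = 1 − 216/210 = 1 − 1.02857 ≈ -0.0286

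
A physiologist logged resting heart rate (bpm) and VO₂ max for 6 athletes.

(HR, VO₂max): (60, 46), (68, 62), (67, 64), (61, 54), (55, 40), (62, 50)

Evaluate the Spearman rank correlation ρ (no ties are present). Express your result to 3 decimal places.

Rank HR: 2, 6, 5, 3, 1, 4
Rank VO₂max: 2, 5, 6, 4, 1, 3
d = rank(HR) − rank(VO₂max): 0, 1, -1, -1, 0, 1; Σd² = 4
ρ = 1 − 6Σd² / [n(n²−1)] = 1 − 6×4 / (6×35) = 1 − 24/210 ≈ 0.886

0.886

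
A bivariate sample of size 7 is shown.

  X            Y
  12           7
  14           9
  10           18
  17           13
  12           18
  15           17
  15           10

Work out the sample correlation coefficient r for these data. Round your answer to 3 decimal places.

n = 7, ΣX = 95, ΣY = 92, ΣX² = 1323, ΣY² = 1336, ΣXY = 1232
nΣXY − ΣXΣY = 8624 − 8740 = -116
nΣX² − (ΣX)² = 9261 − 9025 = 236; nΣY² − (ΣY)² = 9352 − 8464 = 888
r = -116 / √(236 × 888) = -116 / 457.7860 ≈ -0.253

-0.253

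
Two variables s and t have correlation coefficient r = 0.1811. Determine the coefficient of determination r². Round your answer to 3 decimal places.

r² = (0.1811)² = 0.033

0.033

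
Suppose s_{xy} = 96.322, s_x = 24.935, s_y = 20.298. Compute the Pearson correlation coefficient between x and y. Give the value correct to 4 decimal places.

0.1903

r = Cov(x,y) / (s_x · s_y) = 96.322 / (24.935 × 20.298)
  = 96.322 / 506.1306 ≈ 0.1903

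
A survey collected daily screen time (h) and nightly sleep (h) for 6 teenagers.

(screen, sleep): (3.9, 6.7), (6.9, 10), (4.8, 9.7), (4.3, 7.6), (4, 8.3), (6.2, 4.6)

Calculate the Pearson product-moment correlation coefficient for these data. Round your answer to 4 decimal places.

0.0645

n = 6, Σx = 30.1, Σy = 46.9, Σx² = 158.79, Σy² = 386.79, Σxy = 236.09
nΣxy − ΣxΣy = 1416.54 − 1411.69 = 4.85
nΣx² − (Σx)² = 952.74 − 906.01 = 46.73; nΣy² − (Σy)² = 2320.74 − 2199.61 = 121.13
r = 4.85 / √(46.73 × 121.13) = 4.85 / 75.2357 ≈ 0.0645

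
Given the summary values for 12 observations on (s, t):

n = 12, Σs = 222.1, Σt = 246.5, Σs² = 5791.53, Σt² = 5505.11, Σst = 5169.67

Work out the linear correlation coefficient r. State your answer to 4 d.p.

0.7050

r = (nΣst − ΣsΣt) / √[(nΣs² − (Σs)²)(nΣt² − (Σt)²)]
Numerator: 12×5169.67 − 222.1×246.5 = 7288.39
Denominator: √[(69498.36 − 49328.41)(66061.32 − 60762.25)] = √[20169.95 × 5299.07] = 10338.3740
r = 7288.39 / 10338.3740 ≈ 0.7050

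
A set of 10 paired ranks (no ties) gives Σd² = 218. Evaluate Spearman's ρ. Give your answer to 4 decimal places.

ρ = 1 − 6Σd² / [n(n²−1)] = 1 − 6×218 / (10×99)
  = 1 − 1308/990 = 1 − 1.32121 ≈ -0.3212

-0.3212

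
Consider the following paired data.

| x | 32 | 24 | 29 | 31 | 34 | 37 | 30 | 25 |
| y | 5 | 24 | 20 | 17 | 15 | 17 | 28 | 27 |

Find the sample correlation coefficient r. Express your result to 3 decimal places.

n = 8, Σx = 242, Σy = 153, Σx² = 7452, Σy² = 3317, Σxy = 4497
nΣxy − ΣxΣy = 35976 − 37026 = -1050
nΣx² − (Σx)² = 59616 − 58564 = 1052; nΣy² − (Σy)² = 26536 − 23409 = 3127
r = -1050 / √(1052 × 3127) = -1050 / 1813.7266 ≈ -0.579

-0.579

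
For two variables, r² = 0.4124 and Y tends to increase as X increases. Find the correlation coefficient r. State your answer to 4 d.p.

0.6422

|r| = √0.4124 = 0.6422
The association is positive, so r = 0.6422.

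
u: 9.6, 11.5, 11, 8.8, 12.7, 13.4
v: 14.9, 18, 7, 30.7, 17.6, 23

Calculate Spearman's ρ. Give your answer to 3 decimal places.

0.029

Rank u: 2, 4, 3, 1, 5, 6
Rank v: 2, 4, 1, 6, 3, 5
d = rank(u) − rank(v): 0, 0, 2, -5, 2, 1; Σd² = 34
ρ = 1 − 6Σd² / [n(n²−1)] = 1 − 6×34 / (6×35) = 1 − 204/210 ≈ 0.029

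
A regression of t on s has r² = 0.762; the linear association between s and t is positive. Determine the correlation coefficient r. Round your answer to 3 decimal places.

0.873

|r| = √0.762 = 0.873
The association is positive, so r = 0.873.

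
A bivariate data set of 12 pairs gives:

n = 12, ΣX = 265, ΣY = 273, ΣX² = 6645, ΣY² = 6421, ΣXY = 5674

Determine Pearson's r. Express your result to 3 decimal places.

-0.869

r = (nΣXY − ΣXΣY) / √[(nΣX² − (ΣX)²)(nΣY² − (ΣY)²)]
Numerator: 12×5674 − 265×273 = -4257
Denominator: √[(79740 − 70225)(77052 − 74529)] = √[9515 × 2523] = 4899.6270
r = -4257 / 4899.6270 ≈ -0.869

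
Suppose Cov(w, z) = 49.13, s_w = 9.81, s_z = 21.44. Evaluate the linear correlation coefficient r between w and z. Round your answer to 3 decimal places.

r = Cov(w,z) / (s_w · s_z) = 49.13 / (9.81 × 21.44)
  = 49.13 / 210.3264 ≈ 0.234

0.234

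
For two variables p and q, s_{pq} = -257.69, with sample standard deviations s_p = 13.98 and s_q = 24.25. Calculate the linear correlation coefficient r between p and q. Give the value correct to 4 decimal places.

r = Cov(p,q) / (s_p · s_q) = -257.69 / (13.98 × 24.25)
  = -257.69 / 339.0150 ≈ -0.7601

-0.7601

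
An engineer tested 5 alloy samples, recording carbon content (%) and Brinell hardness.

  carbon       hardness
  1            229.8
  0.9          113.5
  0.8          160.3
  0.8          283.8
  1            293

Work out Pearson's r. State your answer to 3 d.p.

0.252

n = 5, Σx = 4.5, Σy = 1080.4, Σx² = 4.09, Σy² = 257777.82, Σxy = 980.23
nΣxy − ΣxΣy = 4901.15 − 4861.8 = 39.35
nΣx² − (Σx)² = 20.45 − 20.25 = 0.2; nΣy² − (Σy)² = 1288889.1 − 1167264.16 = 121624.94
r = 39.35 / √(0.2 × 121624.94) = 39.35 / 155.9647 ≈ 0.252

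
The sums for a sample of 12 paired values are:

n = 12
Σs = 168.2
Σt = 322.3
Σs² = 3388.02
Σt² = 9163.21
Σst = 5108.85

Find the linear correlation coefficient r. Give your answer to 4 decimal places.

0.8182

r = (nΣst − ΣsΣt) / √[(nΣs² − (Σs)²)(nΣt² − (Σt)²)]
Numerator: 12×5108.85 − 168.2×322.3 = 7095.34
Denominator: √[(40656.24 − 28291.24)(109958.52 − 103877.29)] = √[12365 × 6081.23] = 8671.4710
r = 7095.34 / 8671.4710 ≈ 0.8182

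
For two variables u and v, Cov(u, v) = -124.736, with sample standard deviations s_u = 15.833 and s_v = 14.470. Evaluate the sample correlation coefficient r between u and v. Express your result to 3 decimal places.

-0.544

r = Cov(u,v) / (s_u · s_v) = -124.736 / (15.833 × 14.470)
  = -124.736 / 229.1035 ≈ -0.544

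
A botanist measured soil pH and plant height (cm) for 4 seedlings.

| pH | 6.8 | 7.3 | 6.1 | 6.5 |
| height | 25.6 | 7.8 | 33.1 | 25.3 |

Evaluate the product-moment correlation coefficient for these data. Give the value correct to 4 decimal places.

-0.9453

n = 4, Σx = 26.7, Σy = 91.8, Σx² = 178.99, Σy² = 2451.9, Σxy = 597.38
nΣxy − ΣxΣy = 2389.52 − 2451.06 = -61.54
nΣx² − (Σx)² = 715.96 − 712.89 = 3.07; nΣy² − (Σy)² = 9807.6 − 8427.24 = 1380.36
r = -61.54 / √(3.07 × 1380.36) = -61.54 / 65.0977 ≈ -0.9453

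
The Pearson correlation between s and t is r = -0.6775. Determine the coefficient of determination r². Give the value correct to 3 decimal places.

0.459

r² = (-0.6775)² = 0.459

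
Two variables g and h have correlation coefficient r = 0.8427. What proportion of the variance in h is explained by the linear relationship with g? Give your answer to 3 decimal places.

r² = (0.8427)² = 0.710

0.710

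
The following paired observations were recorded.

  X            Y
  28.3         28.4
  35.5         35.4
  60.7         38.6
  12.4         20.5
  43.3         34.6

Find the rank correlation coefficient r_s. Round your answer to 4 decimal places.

Rank X: 2, 3, 5, 1, 4
Rank Y: 2, 4, 5, 1, 3
d = rank(X) − rank(Y): 0, -1, 0, 0, 1; Σd² = 2
ρ = 1 − 6Σd² / [n(n²−1)] = 1 − 6×2 / (5×24) = 1 − 12/120 ≈ 0.9000

0.9000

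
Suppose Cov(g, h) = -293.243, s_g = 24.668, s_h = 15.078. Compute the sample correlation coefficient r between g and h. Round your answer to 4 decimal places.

-0.7884

r = Cov(g,h) / (s_g · s_h) = -293.243 / (24.668 × 15.078)
  = -293.243 / 371.9441 ≈ -0.7884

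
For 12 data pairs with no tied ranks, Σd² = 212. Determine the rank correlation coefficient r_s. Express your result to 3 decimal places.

0.259

ρ = 1 − 6Σd² / [n(n²−1)] = 1 − 6×212 / (12×143)
  = 1 − 1272/1716 = 1 − 0.7413 ≈ 0.259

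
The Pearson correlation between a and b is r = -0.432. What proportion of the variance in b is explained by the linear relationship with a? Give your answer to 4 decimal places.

0.1866

r² = (-0.432)² = 0.1866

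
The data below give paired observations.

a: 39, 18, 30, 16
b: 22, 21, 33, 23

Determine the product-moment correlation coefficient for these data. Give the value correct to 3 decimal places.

n = 4, Σa = 103, Σb = 99, Σa² = 3001, Σb² = 2543, Σab = 2594
nΣab − ΣaΣb = 10376 − 10197 = 179
nΣa² − (Σa)² = 12004 − 10609 = 1395; nΣb² − (Σb)² = 10172 − 9801 = 371
r = 179 / √(1395 × 371) = 179 / 719.4060 ≈ 0.249

0.249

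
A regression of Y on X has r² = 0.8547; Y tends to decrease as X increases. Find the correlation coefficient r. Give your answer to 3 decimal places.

-0.924

|r| = √0.8547 = 0.924
The association is negative, so r = −0.924.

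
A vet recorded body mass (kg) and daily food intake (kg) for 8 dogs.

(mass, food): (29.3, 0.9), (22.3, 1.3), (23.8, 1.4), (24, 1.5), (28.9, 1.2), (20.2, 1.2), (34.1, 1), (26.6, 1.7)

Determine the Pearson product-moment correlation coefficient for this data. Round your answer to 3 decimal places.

n = 8, Σx = 209.2, Σy = 10.2, Σx² = 5611.84, Σy² = 13.48, Σxy = 262.92
nΣxy − ΣxΣy = 2103.36 − 2133.84 = -30.48
nΣx² − (Σx)² = 44894.72 − 43764.64 = 1130.08; nΣy² − (Σy)² = 107.84 − 104.04 = 3.8
r = -30.48 / √(1130.08 × 3.8) = -30.48 / 65.5309 ≈ -0.465

-0.465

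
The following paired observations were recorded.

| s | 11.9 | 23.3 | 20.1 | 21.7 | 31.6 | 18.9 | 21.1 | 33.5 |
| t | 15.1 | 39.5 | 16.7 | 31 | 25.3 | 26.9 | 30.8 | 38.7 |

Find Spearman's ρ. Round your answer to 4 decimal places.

0.6667

Rank s: 1, 6, 3, 5, 7, 2, 4, 8
Rank t: 1, 8, 2, 6, 3, 4, 5, 7
d = rank(s) − rank(t): 0, -2, 1, -1, 4, -2, -1, 1; Σd² = 28
ρ = 1 − 6Σd² / [n(n²−1)] = 1 − 6×28 / (8×63) = 1 − 168/504 ≈ 0.6667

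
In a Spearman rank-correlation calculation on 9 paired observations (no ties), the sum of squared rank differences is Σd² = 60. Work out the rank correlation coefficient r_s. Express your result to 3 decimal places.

ρ = 1 − 6Σd² / [n(n²−1)] = 1 − 6×60 / (9×80)
  = 1 − 360/720 = 1 − 0.5000 ≈ 0.500

0.500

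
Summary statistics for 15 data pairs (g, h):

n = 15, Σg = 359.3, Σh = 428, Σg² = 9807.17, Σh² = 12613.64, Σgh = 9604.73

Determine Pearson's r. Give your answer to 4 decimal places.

r = (nΣgh − ΣgΣh) / √[(nΣg² − (Σg)²)(nΣh² − (Σh)²)]
Numerator: 15×9604.73 − 359.3×428 = -9709.45
Denominator: √[(147107.55 − 129096.49)(189204.6 − 183184)] = √[18011.06 × 6020.6] = 10413.3274
r = -9709.45 / 10413.3274 ≈ -0.9324

-0.9324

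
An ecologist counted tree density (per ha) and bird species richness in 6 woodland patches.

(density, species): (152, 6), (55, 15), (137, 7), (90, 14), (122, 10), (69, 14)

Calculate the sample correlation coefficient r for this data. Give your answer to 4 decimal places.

n = 6, Σx = 625, Σy = 66, Σx² = 72643, Σy² = 802, Σxy = 6142
nΣxy − ΣxΣy = 36852 − 41250 = -4398
nΣx² − (Σx)² = 435858 − 390625 = 45233; nΣy² − (Σy)² = 4812 − 4356 = 456
r = -4398 / √(45233 × 456) = -4398 / 4541.6129 ≈ -0.9684

-0.9684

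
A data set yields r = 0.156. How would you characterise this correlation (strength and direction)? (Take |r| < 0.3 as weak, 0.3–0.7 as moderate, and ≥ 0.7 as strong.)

r = 0.156 > 0 so the relationship is positive.
|r| = 0.156, which falls in the weak range.

weak positive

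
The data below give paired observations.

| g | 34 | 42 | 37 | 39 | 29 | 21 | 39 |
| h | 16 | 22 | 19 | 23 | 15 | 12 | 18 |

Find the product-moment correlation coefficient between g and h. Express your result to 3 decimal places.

0.906

n = 7, Σg = 241, Σh = 125, Σg² = 8613, Σh² = 2323, Σgh = 4457
nΣgh − ΣgΣh = 31199 − 30125 = 1074
nΣg² − (Σg)² = 60291 − 58081 = 2210; nΣh² − (Σh)² = 16261 − 15625 = 636
r = 1074 / √(2210 × 636) = 1074 / 1185.5632 ≈ 0.906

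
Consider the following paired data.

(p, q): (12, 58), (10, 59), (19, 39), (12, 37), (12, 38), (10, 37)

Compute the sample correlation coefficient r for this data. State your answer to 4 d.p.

n = 6, Σp = 75, Σq = 268, Σp² = 993, Σq² = 12548, Σpq = 3297
nΣpq − ΣpΣq = 19782 − 20100 = -318
nΣp² − (Σp)² = 5958 − 5625 = 333; nΣq² − (Σq)² = 75288 − 71824 = 3464
r = -318 / √(333 × 3464) = -318 / 1074.0168 ≈ -0.2961

-0.2961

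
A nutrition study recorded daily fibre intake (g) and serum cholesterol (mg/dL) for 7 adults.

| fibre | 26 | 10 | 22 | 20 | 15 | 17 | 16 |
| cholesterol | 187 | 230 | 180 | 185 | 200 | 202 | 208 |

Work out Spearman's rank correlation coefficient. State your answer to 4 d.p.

Rank fibre: 7, 1, 6, 5, 2, 4, 3
Rank cholesterol: 3, 7, 1, 2, 4, 5, 6
d = rank(fibre) − rank(cholesterol): 4, -6, 5, 3, -2, -1, -3; Σd² = 100
ρ = 1 − 6Σd² / [n(n²−1)] = 1 − 6×100 / (7×48) = 1 − 600/336 ≈ -0.7857

-0.7857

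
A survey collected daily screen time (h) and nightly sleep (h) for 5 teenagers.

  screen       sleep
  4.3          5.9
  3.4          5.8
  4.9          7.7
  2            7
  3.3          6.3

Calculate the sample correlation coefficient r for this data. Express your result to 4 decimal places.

0.1537

n = 5, Σx = 17.9, Σy = 32.7, Σx² = 68.95, Σy² = 216.43, Σxy = 117.61
nΣxy − ΣxΣy = 588.05 − 585.33 = 2.72
nΣx² − (Σx)² = 344.75 − 320.41 = 24.34; nΣy² − (Σy)² = 1082.15 − 1069.29 = 12.86
r = 2.72 / √(24.34 × 12.86) = 2.72 / 17.6922 ≈ 0.1537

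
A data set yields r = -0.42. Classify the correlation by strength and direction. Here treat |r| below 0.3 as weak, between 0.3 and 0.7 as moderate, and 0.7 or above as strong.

r = -0.42 < 0 so the relationship is negative.
|r| = 0.42, which falls in the moderate range.

moderate negative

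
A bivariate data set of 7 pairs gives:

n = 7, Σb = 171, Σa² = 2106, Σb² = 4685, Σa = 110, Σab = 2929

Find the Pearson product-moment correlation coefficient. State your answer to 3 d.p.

0.552

r = (nΣab − ΣaΣb) / √[(nΣa² − (Σa)²)(nΣb² − (Σb)²)]
Numerator: 7×2929 − 110×171 = 1693
Denominator: √[(14742 − 12100)(32795 − 29241)] = √[2642 × 3554] = 3064.2565
r = 1693 / 3064.2565 ≈ 0.552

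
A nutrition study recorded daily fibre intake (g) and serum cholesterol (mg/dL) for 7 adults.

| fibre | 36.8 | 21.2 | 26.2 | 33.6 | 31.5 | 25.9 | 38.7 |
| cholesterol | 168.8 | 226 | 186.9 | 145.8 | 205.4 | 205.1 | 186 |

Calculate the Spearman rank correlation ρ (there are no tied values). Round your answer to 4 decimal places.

Rank fibre: 6, 1, 3, 5, 4, 2, 7
Rank cholesterol: 2, 7, 4, 1, 6, 5, 3
d = rank(fibre) − rank(cholesterol): 4, -6, -1, 4, -2, -3, 4; Σd² = 98
ρ = 1 − 6Σd² / [n(n²−1)] = 1 − 6×98 / (7×48) = 1 − 588/336 ≈ -0.7500

-0.7500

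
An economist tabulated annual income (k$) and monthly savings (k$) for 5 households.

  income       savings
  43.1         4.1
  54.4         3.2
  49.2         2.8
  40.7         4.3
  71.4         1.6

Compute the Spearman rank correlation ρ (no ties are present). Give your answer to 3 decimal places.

Rank income: 2, 4, 3, 1, 5
Rank savings: 4, 3, 2, 5, 1
d = rank(income) − rank(savings): -2, 1, 1, -4, 4; Σd² = 38
ρ = 1 − 6Σd² / [n(n²−1)] = 1 − 6×38 / (5×24) = 1 − 228/120 ≈ -0.900

-0.900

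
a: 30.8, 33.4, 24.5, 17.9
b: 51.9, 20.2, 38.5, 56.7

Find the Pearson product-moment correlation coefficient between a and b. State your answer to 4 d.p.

n = 4, Σa = 106.6, Σb = 167.3, Σa² = 2984.86, Σb² = 7798.79, Σab = 4231.38
nΣab − ΣaΣb = 16925.52 − 17834.18 = -908.66
nΣa² − (Σa)² = 11939.44 − 11363.56 = 575.88; nΣb² − (Σb)² = 31195.16 − 27989.29 = 3205.87
r = -908.66 / √(575.88 × 3205.87) = -908.66 / 1358.7481 ≈ -0.6687

-0.6687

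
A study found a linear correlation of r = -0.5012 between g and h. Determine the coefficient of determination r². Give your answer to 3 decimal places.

0.251

r² = (-0.5012)² = 0.251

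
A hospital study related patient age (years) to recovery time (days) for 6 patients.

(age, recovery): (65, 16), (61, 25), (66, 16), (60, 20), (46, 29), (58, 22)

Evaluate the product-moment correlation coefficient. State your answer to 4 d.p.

n = 6, Σx = 356, Σy = 128, Σx² = 21382, Σy² = 2862, Σxy = 7431
nΣxy − ΣxΣy = 44586 − 45568 = -982
nΣx² − (Σx)² = 128292 − 126736 = 1556; nΣy² − (Σy)² = 17172 − 16384 = 788
r = -982 / √(1556 × 788) = -982 / 1107.3066 ≈ -0.8868

-0.8868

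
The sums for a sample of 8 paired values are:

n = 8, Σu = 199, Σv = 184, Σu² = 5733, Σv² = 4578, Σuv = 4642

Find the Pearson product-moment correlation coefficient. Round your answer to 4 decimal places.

r = (nΣuv − ΣuΣv) / √[(nΣu² − (Σu)²)(nΣv² − (Σv)²)]
Numerator: 8×4642 − 199×184 = 520
Denominator: √[(45864 − 39601)(36624 − 33856)] = √[6263 × 2768] = 4163.6503
r = 520 / 4163.6503 ≈ 0.1249

0.1249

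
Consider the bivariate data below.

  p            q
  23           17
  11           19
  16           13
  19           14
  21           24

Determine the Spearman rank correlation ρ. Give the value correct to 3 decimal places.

Rank p: 5, 1, 2, 3, 4
Rank q: 3, 4, 1, 2, 5
d = rank(p) − rank(q): 2, -3, 1, 1, -1; Σd² = 16
ρ = 1 − 6Σd² / [n(n²−1)] = 1 − 6×16 / (5×24) = 1 − 96/120 ≈ 0.200

0.200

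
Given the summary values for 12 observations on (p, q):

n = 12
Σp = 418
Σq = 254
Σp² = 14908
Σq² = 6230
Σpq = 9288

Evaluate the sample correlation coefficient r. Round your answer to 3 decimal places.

0.808

r = (nΣpq − ΣpΣq) / √[(nΣp² − (Σp)²)(nΣq² − (Σq)²)]
Numerator: 12×9288 − 418×254 = 5284
Denominator: √[(178896 − 174724)(74760 − 64516)] = √[4172 × 10244] = 6537.4282
r = 5284 / 6537.4282 ≈ 0.808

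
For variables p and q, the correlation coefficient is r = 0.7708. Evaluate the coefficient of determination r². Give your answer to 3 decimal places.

0.594

r² = (0.7708)² = 0.594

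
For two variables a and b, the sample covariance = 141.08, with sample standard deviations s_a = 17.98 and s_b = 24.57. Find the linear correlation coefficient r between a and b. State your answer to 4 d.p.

r = Cov(a,b) / (s_a · s_b) = 141.08 / (17.98 × 24.57)
  = 141.08 / 441.7686 ≈ 0.3194

0.3194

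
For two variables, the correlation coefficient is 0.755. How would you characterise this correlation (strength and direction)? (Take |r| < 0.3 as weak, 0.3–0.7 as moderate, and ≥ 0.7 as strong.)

r = 0.755 > 0 so the relationship is positive.
|r| = 0.755, which falls in the strong range.

strong positive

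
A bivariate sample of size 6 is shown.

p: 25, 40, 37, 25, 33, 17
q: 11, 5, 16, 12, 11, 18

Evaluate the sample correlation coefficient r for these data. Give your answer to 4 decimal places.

n = 6, Σp = 177, Σq = 73, Σp² = 5597, Σq² = 991, Σpq = 2036
nΣpq − ΣpΣq = 12216 − 12921 = -705
nΣp² − (Σp)² = 33582 − 31329 = 2253; nΣq² − (Σq)² = 5946 − 5329 = 617
r = -705 / √(2253 × 617) = -705 / 1179.0254 ≈ -0.5980

-0.5980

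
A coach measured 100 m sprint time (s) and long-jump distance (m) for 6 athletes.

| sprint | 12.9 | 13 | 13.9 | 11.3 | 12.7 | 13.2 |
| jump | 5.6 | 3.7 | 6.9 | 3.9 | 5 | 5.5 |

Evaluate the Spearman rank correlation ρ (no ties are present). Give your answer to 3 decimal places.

0.543

Rank sprint: 3, 4, 6, 1, 2, 5
Rank jump: 5, 1, 6, 2, 3, 4
d = rank(sprint) − rank(jump): -2, 3, 0, -1, -1, 1; Σd² = 16
ρ = 1 − 6Σd² / [n(n²−1)] = 1 − 6×16 / (6×35) = 1 − 96/210 ≈ 0.543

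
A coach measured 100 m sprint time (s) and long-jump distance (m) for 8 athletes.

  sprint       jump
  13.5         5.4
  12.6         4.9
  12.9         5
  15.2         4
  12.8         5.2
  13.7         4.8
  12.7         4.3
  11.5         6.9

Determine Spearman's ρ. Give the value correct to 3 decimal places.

Rank sprint: 6, 2, 5, 8, 4, 7, 3, 1
Rank jump: 7, 4, 5, 1, 6, 3, 2, 8
d = rank(sprint) − rank(jump): -1, -2, 0, 7, -2, 4, 1, -7; Σd² = 124
ρ = 1 − 6Σd² / [n(n²−1)] = 1 − 6×124 / (8×63) = 1 − 744/504 ≈ -0.476

-0.476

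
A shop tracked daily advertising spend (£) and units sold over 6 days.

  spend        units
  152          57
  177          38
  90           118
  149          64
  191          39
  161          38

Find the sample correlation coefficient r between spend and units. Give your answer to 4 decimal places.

-0.9581

n = 6, Σx = 920, Σy = 354, Σx² = 147136, Σy² = 25678, Σxy = 49113
nΣxy − ΣxΣy = 294678 − 325680 = -31002
nΣx² − (Σx)² = 882816 − 846400 = 36416; nΣy² − (Σy)² = 154068 − 125316 = 28752
r = -31002 / √(36416 × 28752) = -31002 / 32357.8867 ≈ -0.9581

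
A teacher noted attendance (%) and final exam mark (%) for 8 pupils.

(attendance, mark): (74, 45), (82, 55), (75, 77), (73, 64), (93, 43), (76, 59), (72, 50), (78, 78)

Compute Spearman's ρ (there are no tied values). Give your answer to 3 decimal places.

-0.095

Rank attendance: 3, 7, 4, 2, 8, 5, 1, 6
Rank mark: 2, 4, 7, 6, 1, 5, 3, 8
d = rank(attendance) − rank(mark): 1, 3, -3, -4, 7, 0, -2, -2; Σd² = 92
ρ = 1 − 6Σd² / [n(n²−1)] = 1 − 6×92 / (8×63) = 1 − 552/504 ≈ -0.095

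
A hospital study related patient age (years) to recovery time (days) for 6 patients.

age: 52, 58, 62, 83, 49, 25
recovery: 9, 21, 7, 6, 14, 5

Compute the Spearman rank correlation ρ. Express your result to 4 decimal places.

0.0286

Rank age: 3, 4, 5, 6, 2, 1
Rank recovery: 4, 6, 3, 2, 5, 1
d = rank(age) − rank(recovery): -1, -2, 2, 4, -3, 0; Σd² = 34
ρ = 1 − 6Σd² / [n(n²−1)] = 1 − 6×34 / (6×35) = 1 − 204/210 ≈ 0.0286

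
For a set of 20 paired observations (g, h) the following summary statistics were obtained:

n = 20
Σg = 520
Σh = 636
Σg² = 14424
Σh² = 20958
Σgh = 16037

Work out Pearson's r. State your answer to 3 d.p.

-0.613

r = (nΣgh − ΣgΣh) / √[(nΣg² − (Σg)²)(nΣh² − (Σh)²)]
Numerator: 20×16037 − 520×636 = -9980
Denominator: √[(288480 − 270400)(419160 − 404496)] = √[18080 × 14664] = 16282.6632
r = -9980 / 16282.6632 ≈ -0.613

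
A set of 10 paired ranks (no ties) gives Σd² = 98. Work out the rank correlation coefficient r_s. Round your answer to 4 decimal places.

0.4061

ρ = 1 − 6Σd² / [n(n²−1)] = 1 − 6×98 / (10×99)
  = 1 − 588/990 = 1 − 0.59394 ≈ 0.4061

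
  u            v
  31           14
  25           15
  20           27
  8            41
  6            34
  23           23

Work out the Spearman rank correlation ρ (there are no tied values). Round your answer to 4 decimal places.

-0.9429

Rank u: 6, 5, 3, 2, 1, 4
Rank v: 1, 2, 4, 6, 5, 3
d = rank(u) − rank(v): 5, 3, -1, -4, -4, 1; Σd² = 68
ρ = 1 − 6Σd² / [n(n²−1)] = 1 − 6×68 / (6×35) = 1 − 408/210 ≈ -0.9429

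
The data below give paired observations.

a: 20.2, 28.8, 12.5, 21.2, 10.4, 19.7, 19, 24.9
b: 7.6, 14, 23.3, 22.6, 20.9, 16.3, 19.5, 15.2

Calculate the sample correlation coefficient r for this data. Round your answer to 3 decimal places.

-0.528

n = 8, Σa = 156.7, Σb = 139.4, Σa² = 3320.43, Σb² = 2621.2, Σab = 2614.54
nΣab − ΣaΣb = 20916.32 − 21843.98 = -927.66
nΣa² − (Σa)² = 26563.44 − 24554.89 = 2008.55; nΣb² − (Σb)² = 20969.6 − 19432.36 = 1537.24
r = -927.66 / √(2008.55 × 1537.24) = -927.66 / 1757.1635 ≈ -0.528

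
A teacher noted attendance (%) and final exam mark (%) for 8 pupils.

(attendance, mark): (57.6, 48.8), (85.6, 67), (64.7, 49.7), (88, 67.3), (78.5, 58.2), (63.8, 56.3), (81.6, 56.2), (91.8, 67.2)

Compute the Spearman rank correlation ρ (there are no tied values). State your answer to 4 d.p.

Rank attendance: 1, 6, 3, 7, 4, 2, 5, 8
Rank mark: 1, 6, 2, 8, 5, 4, 3, 7
d = rank(attendance) − rank(mark): 0, 0, 1, -1, -1, -2, 2, 1; Σd² = 12
ρ = 1 − 6Σd² / [n(n²−1)] = 1 − 6×12 / (8×63) = 1 − 72/504 ≈ 0.8571

0.8571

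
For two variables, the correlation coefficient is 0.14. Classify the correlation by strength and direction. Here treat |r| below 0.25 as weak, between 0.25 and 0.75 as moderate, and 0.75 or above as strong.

weak positive

r = 0.14 > 0 so the relationship is positive.
|r| = 0.14, which falls in the weak range.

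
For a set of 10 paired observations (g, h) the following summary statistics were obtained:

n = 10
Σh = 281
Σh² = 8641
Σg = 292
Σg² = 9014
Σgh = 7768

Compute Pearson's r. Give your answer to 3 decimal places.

-0.725

r = (nΣgh − ΣgΣh) / √[(nΣg² − (Σg)²)(nΣh² − (Σh)²)]
Numerator: 10×7768 − 292×281 = -4372
Denominator: √[(90140 − 85264)(86410 − 78961)] = √[4876 × 7449] = 6026.7175
r = -4372 / 6026.7175 ≈ -0.725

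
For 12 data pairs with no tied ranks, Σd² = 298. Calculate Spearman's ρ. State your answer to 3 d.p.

ρ = 1 − 6Σd² / [n(n²−1)] = 1 − 6×298 / (12×143)
  = 1 − 1788/1716 = 1 − 1.0420 ≈ -0.042

-0.042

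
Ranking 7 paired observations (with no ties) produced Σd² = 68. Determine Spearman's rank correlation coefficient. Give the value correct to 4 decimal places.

-0.2143

ρ = 1 − 6Σd² / [n(n²−1)] = 1 − 6×68 / (7×48)
  = 1 − 408/336 = 1 − 1.21429 ≈ -0.2143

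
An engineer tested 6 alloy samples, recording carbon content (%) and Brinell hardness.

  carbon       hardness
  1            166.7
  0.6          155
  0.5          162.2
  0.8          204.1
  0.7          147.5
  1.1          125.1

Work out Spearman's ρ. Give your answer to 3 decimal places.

Rank carbon: 5, 2, 1, 4, 3, 6
Rank hardness: 5, 3, 4, 6, 2, 1
d = rank(carbon) − rank(hardness): 0, -1, -3, -2, 1, 5; Σd² = 40
ρ = 1 − 6Σd² / [n(n²−1)] = 1 − 6×40 / (6×35) = 1 − 240/210 ≈ -0.143

-0.143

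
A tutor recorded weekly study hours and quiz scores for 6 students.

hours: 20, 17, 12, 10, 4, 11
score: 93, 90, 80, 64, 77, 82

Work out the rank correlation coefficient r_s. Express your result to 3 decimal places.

0.886

Rank hours: 6, 5, 4, 2, 1, 3
Rank score: 6, 5, 3, 1, 2, 4
d = rank(hours) − rank(score): 0, 0, 1, 1, -1, -1; Σd² = 4
ρ = 1 − 6Σd² / [n(n²−1)] = 1 − 6×4 / (6×35) = 1 − 24/210 ≈ 0.886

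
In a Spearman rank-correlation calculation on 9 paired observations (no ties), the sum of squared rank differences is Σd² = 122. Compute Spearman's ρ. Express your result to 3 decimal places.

-0.017

ρ = 1 − 6Σd² / [n(n²−1)] = 1 − 6×122 / (9×80)
  = 1 − 732/720 = 1 − 1.0167 ≈ -0.017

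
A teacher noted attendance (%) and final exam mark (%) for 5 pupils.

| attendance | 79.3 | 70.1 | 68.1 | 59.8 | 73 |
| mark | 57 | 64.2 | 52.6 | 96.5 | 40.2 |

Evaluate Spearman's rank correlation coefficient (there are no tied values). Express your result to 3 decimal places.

Rank attendance: 5, 3, 2, 1, 4
Rank mark: 3, 4, 2, 5, 1
d = rank(attendance) − rank(mark): 2, -1, 0, -4, 3; Σd² = 30
ρ = 1 − 6Σd² / [n(n²−1)] = 1 − 6×30 / (5×24) = 1 − 180/120 ≈ -0.500

-0.500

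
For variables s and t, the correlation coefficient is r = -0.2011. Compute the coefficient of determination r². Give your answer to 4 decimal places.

0.0404

r² = (-0.2011)² = 0.0404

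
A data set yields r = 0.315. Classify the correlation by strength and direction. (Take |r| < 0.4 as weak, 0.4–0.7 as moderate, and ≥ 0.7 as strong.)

weak positive

r = 0.315 > 0 so the relationship is positive.
|r| = 0.315, which falls in the weak range.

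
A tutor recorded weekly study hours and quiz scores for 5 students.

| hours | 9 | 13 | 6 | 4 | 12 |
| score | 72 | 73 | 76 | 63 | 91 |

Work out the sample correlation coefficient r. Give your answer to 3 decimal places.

0.622

n = 5, Σx = 44, Σy = 375, Σx² = 446, Σy² = 28539, Σxy = 3397
nΣxy − ΣxΣy = 16985 − 16500 = 485
nΣx² − (Σx)² = 2230 − 1936 = 294; nΣy² − (Σy)² = 142695 − 140625 = 2070
r = 485 / √(294 × 2070) = 485 / 780.1154 ≈ 0.622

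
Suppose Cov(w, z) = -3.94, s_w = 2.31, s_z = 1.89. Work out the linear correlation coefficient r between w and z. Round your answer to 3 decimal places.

r = Cov(w,z) / (s_w · s_z) = -3.94 / (2.31 × 1.89)
  = -3.94 / 4.3659 ≈ -0.902

-0.902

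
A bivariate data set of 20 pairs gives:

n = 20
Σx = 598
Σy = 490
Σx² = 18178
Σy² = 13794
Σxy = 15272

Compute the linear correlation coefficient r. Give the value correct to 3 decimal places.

0.851

r = (nΣxy − ΣxΣy) / √[(nΣx² − (Σx)²)(nΣy² − (Σy)²)]
Numerator: 20×15272 − 598×490 = 12420
Denominator: √[(363560 − 357604)(275880 − 240100)] = √[5956 × 35780] = 14598.1396
r = 12420 / 14598.1396 ≈ 0.851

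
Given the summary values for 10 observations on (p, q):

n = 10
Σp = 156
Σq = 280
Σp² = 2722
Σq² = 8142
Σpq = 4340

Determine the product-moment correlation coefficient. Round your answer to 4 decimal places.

-0.0949

r = (nΣpq − ΣpΣq) / √[(nΣp² − (Σp)²)(nΣq² − (Σq)²)]
Numerator: 10×4340 − 156×280 = -280
Denominator: √[(27220 − 24336)(81420 − 78400)] = √[2884 × 3020] = 2951.2167
r = -280 / 2951.2167 ≈ -0.0949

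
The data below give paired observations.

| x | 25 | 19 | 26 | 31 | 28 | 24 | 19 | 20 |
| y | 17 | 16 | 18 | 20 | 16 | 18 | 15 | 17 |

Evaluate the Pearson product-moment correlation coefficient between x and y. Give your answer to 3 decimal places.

0.710

n = 8, Σx = 192, Σy = 137, Σx² = 4744, Σy² = 2363, Σxy = 3322
nΣxy − ΣxΣy = 26576 − 26304 = 272
nΣx² − (Σx)² = 37952 − 36864 = 1088; nΣy² − (Σy)² = 18904 − 18769 = 135
r = 272 / √(1088 × 135) = 272 / 383.2493 ≈ 0.710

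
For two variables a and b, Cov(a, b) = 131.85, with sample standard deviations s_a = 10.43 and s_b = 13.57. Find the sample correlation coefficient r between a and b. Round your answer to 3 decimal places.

0.932

r = Cov(a,b) / (s_a · s_b) = 131.85 / (10.43 × 13.57)
  = 131.85 / 141.5351 ≈ 0.932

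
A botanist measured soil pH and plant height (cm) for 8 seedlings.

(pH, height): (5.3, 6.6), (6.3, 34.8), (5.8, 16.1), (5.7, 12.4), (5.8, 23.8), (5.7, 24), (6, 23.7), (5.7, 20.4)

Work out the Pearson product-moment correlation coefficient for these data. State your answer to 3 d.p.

0.887

n = 8, Σx = 46.3, Σy = 161.8, Σx² = 268.53, Σy² = 3787.86, Σxy = 951.6
nΣxy − ΣxΣy = 7612.8 − 7491.34 = 121.46
nΣx² − (Σx)² = 2148.24 − 2143.69 = 4.55; nΣy² − (Σy)² = 30302.88 − 26179.24 = 4123.64
r = 121.46 / √(4.55 × 4123.64) = 121.46 / 136.9765 ≈ 0.887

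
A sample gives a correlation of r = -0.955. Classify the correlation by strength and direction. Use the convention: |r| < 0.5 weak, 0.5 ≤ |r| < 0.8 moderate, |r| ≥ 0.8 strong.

strong negative

r = -0.955 < 0 so the relationship is negative.
|r| = 0.955, which falls in the strong range.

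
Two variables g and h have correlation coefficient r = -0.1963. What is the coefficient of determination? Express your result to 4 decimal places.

r² = (-0.1963)² = 0.0385

0.0385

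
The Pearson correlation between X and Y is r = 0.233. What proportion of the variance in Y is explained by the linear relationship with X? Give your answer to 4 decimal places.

r² = (0.233)² = 0.0543

0.0543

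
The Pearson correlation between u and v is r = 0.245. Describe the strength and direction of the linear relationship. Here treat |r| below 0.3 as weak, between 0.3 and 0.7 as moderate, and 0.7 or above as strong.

weak positive

r = 0.245 > 0 so the relationship is positive.
|r| = 0.245, which falls in the weak range.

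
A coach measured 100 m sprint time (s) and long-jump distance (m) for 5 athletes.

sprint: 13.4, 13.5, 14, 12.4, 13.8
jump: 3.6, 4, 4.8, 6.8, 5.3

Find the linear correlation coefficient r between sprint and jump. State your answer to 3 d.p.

-0.610

n = 5, Σx = 67.1, Σy = 24.5, Σx² = 902.01, Σy² = 126.33, Σxy = 326.9
nΣxy − ΣxΣy = 1634.5 − 1643.95 = -9.45
nΣx² − (Σx)² = 4510.05 − 4502.41 = 7.64; nΣy² − (Σy)² = 631.65 − 600.25 = 31.4
r = -9.45 / √(7.64 × 31.4) = -9.45 / 15.4886 ≈ -0.610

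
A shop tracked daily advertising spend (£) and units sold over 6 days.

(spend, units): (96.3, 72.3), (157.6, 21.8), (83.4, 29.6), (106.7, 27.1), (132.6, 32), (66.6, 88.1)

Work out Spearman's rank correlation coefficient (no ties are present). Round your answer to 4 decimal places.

Rank spend: 3, 6, 2, 4, 5, 1
Rank units: 5, 1, 3, 2, 4, 6
d = rank(spend) − rank(units): -2, 5, -1, 2, 1, -5; Σd² = 60
ρ = 1 − 6Σd² / [n(n²−1)] = 1 − 6×60 / (6×35) = 1 − 360/210 ≈ -0.7143

-0.7143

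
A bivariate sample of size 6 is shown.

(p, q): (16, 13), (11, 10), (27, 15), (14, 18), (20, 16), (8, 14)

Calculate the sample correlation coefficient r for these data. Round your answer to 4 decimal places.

n = 6, Σp = 96, Σq = 86, Σp² = 1766, Σq² = 1270, Σpq = 1407
nΣpq − ΣpΣq = 8442 − 8256 = 186
nΣp² − (Σp)² = 10596 − 9216 = 1380; nΣq² − (Σq)² = 7620 − 7396 = 224
r = 186 / √(1380 × 224) = 186 / 555.9856 ≈ 0.3345

0.3345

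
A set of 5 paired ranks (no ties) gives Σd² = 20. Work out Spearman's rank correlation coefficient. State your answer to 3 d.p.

0.000

ρ = 1 − 6Σd² / [n(n²−1)] = 1 − 6×20 / (5×24)
  = 1 − 120/120 = 1 − 1.0000 ≈ 0.000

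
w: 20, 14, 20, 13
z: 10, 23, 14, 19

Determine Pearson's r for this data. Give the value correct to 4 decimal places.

-0.8774

n = 4, Σw = 67, Σz = 66, Σw² = 1165, Σz² = 1186, Σwz = 1049
nΣwz − ΣwΣz = 4196 − 4422 = -226
nΣw² − (Σw)² = 4660 − 4489 = 171; nΣz² − (Σz)² = 4744 − 4356 = 388
r = -226 / √(171 × 388) = -226 / 257.5811 ≈ -0.8774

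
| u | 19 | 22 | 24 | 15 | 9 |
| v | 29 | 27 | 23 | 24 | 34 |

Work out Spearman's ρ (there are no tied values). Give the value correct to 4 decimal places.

-0.7000

Rank u: 3, 4, 5, 2, 1
Rank v: 4, 3, 1, 2, 5
d = rank(u) − rank(v): -1, 1, 4, 0, -4; Σd² = 34
ρ = 1 − 6Σd² / [n(n²−1)] = 1 − 6×34 / (5×24) = 1 − 204/120 ≈ -0.7000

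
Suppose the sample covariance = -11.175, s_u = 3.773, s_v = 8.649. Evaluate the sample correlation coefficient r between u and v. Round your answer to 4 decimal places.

r = Cov(u,v) / (s_u · s_v) = -11.175 / (3.773 × 8.649)
  = -11.175 / 32.6327 ≈ -0.3424

-0.3424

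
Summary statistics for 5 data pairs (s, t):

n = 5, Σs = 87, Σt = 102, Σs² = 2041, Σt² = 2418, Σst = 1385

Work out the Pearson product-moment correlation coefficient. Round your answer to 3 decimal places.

r = (nΣst − ΣsΣt) / √[(nΣs² − (Σs)²)(nΣt² − (Σt)²)]
Numerator: 5×1385 − 87×102 = -1949
Denominator: √[(10205 − 7569)(12090 − 10404)] = √[2636 × 1686] = 2108.1499
r = -1949 / 2108.1499 ≈ -0.925

-0.925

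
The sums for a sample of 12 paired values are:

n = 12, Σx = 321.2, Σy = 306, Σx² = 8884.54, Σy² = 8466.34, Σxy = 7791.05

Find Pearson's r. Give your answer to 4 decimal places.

-0.9156

r = (nΣxy − ΣxΣy) / √[(nΣx² − (Σx)²)(nΣy² − (Σy)²)]
Numerator: 12×7791.05 − 321.2×306 = -4794.6
Denominator: √[(106614.48 − 103169.44)(101596.08 − 93636)] = √[3445.04 × 7960.08] = 5236.6778
r = -4794.6 / 5236.6778 ≈ -0.9156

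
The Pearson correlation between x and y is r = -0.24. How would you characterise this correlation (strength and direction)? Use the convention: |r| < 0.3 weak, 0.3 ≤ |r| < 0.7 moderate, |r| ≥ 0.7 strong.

weak negative

r = -0.24 < 0 so the relationship is negative.
|r| = 0.24, which falls in the weak range.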